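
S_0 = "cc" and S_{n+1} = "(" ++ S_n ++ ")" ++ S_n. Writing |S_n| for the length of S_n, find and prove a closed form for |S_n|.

Claim: |S_n| = 2^{n+2} − 2.

Base case: |S_0| = 2, and 2^{0+2} − 2 = 2.
Assume |S_r| = 2^{r+2} − 2.
Then |S_{r+1}| = 1 + |S_r| + 1 + |S_r| = 2|S_r| + 2 = 2(2^{r+2} − 2) + 2 = 2^{r+3} − 4 + 2 = 2^{r+3} − 2.
Hence |S_n| = 2^{n+2} − 2 for every n ≥ 0, by induction.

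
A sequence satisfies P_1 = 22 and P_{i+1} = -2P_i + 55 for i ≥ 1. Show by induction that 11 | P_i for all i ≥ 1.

Base case: P_1 = 22 = 11·2, so 11 | P_1.
Assume 11 | P_k, so P_k = 11t for some integer t.
Then P_{k+1} = -2P_k + 55 = -2·(11t) + 55 = 11(-2t + 5), so 11 | P_{k+1}.
This completes the inductive step, so 11 | P_i for all i ≥ 1.

11 | P_i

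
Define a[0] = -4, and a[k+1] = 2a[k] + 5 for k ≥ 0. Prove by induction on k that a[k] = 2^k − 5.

Base case: a[0] = -4, and 2^0 − 5 = 1 − 5 = -4.
Assume a[m] = 2^m − 5 for some m ≥ 0.
Then a[m+1] = 2a[m] + 5 = 2·(2^m − 5) + 5 = 2^{m+1} − 10 + 5 = 2^{m+1} − 5.
Hence a[k] = 2^k − 5 for every k ≥ 0, by induction.

a[k] = 2^k − 5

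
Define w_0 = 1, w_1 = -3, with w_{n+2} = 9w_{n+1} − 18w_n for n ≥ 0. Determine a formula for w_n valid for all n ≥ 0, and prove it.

Claim: w_n = 3·3^n − 2·6^n.

Base cases: w_0 = 1 and 3·3^0 − 2·6^0 = 1; w_1 = -3 and 3·3^1 − 2·6^1 = -3.
Assume w_i = 3·3^i − 2·6^i for all 0 ≤ i ≤ j, where j ≥ 1.
Then w_{j+1} = 9w_j − 18w_{j−1} = 9·(3·3^j − 2·6^j) − 18·(3·3^{j−1} − 2·6^{j−1}) = 3·(9·3 − 18)3^{j−1} − 2·(9·6 − 18)6^{j−1} = 27·3^{j−1} − 72·6^{j−1} = 3·3^{j+1} − 2·6^{j+1}.
So the formula holds for j+1, and by strong induction w_n = 3·3^n − 2·6^n for all n ≥ 0.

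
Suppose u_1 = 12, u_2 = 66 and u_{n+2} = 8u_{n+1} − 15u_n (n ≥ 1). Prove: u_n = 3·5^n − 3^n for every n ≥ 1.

Base cases: u_1 = 12 and 3·5^1 − 3^1 = 12; u_2 = 66 and 3·5^2 − 3^2 = 66.
Assume u_j = 3·5^j − 3^j for all 1 ≤ j ≤ m, where m ≥ 2.
Then u_{m+1} = 8u_m − 15u_{m−1} = 8·(3·5^m − 3^m) − 15·(3·5^{m−1} − 3^{m−1}) = 3·(8·5 − 15)5^{m−1} − (8·3 − 15)3^{m−1} = 75·5^{m−1} − 9·3^{m−1} = 3·5^{m+1} − 3^{m+1}.
By strong induction, u_n = 3·5^n − 3^n for all n ≥ 1.

u_n = 3·5^n − 3^n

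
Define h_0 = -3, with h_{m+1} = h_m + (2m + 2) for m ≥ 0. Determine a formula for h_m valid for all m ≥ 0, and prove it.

Claim: h_m = m^2 + m − 3.

Base case: h_0 = -3, and 0^2 + 0 − 3 = -3.
Assume h_k = k^2 + k − 3.
Then h_{k+1} = h_k + (2k + 2) = (k^2 + k − 3) + (2k + 2) = k^2 + 3k − 1,
and (k+1)^2 + (k+1) − 3 = k^2 + 3k − 1.
By induction, h_m = m^2 + m − 3 for all m ≥ 0.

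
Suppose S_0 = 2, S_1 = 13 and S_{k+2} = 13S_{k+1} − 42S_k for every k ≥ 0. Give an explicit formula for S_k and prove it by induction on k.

Claim: S_k = 6^k + 7^k.

Base cases: S_0 = 2 and 6^0 + 7^0 = 2; S_1 = 13 and 6^1 + 7^1 = 13.
Assume S_j = 6^j + 7^j for all 0 ≤ j ≤ m, where m ≥ 1.
Then S_{m+1} = 13S_m − 42S_{m−1} = 13·(6^m + 7^m) − 42·(6^{m−1} + 7^{m−1}) = (13·6 − 42)6^{m−1} + (13·7 − 42)7^{m−1} = 36·6^{m−1} + 49·7^{m−1} = 6^{m+1} + 7^{m+1}.
So the formula holds for m+1, and by strong induction S_k = 6^k + 7^k for all k ≥ 0.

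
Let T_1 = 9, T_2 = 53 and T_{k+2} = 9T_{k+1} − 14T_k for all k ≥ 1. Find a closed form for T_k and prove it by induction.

Claim: T_k = 2^k + 7^k.

Base cases: T_1 = 9 and 2^1 + 7^1 = 9; T_2 = 53 and 2^2 + 7^2 = 53.
Assume T_j = 2^j + 7^j for all 1 ≤ j ≤ m, where m ≥ 2.
Then T_{m+1} = 9T_m − 14T_{m−1} = 9·(2^m + 7^m) − 14·(2^{m−1} + 7^{m−1}) = (9·2 − 14)2^{m−1} + (9·7 − 14)7^{m−1} = 4·2^{m−1} + 49·7^{m−1} = 2^{m+1} + 7^{m+1}.
Hence T_k = 2^k + 7^k for every k ≥ 1, by strong induction.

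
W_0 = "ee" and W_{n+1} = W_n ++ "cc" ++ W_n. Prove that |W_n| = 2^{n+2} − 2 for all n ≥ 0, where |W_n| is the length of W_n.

Base case: |W_0| = 2, and 2^{0+2} − 2 = 2.
Assume |W_j| = 2^{j+2} − 2.
Then |W_{j+1}| = |W_j| + 2 + |W_j| = 2|W_j| + 2 = 2(2^{j+2} − 2) + 2 = 2^{j+3} − 4 + 2 = 2^{j+3} − 2.
This completes the inductive step, so |W_n| = 2^{n+2} − 2 for all n ≥ 0.

|W_n| = 2^{n+2} − 2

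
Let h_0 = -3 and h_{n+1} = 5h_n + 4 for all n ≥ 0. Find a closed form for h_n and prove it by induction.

Claim: h_n = -2·5^n − 1.

Base case: h_0 = -3, and -2·5^0 − 1 = -2 − 1 = -3.
Assume h_k = -2·5^k − 1 for some k ≥ 0.
Then h_{k+1} = 5h_k + 4 = 5·(-2·5^k − 1) + 4 = -10·5^k − 5 + 4 = -2·5^{k+1} − 1.
This completes the inductive step, so h_n = -2·5^n − 1 for all n ≥ 0.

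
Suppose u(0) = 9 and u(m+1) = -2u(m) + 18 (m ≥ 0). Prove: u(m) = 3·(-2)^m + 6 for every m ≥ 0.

Base case: u(0) = 9, and 3·(-2)^0 + 6 = 3 + 6 = 9.
Assume u(k) = 3·(-2)^k + 6 for some k ≥ 0.
Then u(k+1) = -2u(k) + 18 = -2·(3·(-2)^k + 6) + 18 = -6·(-2)^k − 12 + 18 = 3·(-2)^{k+1} + 6.
This completes the inductive step, so u(m) = 3·(-2)^m + 6 for all m ≥ 0.

u(m) = 3·(-2)^m + 6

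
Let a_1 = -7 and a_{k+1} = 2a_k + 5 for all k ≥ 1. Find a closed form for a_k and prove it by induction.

Claim: a_k = -2^k − 5.

Base case: a_1 = -7, and -2^1 − 5 = -2 − 5 = -7.
Assume a_r = -2^r − 5 for some r ≥ 1.
Then a_{r+1} = 2a_r + 5 = 2·(-2^r − 5) + 5 = -2^{r+1} − 10 + 5 = -2^{r+1} − 5.
By induction, a_k = -2^k − 5 for all k ≥ 1.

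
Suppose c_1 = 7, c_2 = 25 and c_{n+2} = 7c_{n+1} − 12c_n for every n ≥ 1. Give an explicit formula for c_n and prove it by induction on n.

Claim: c_n = 3^n + 4^n.

Base cases: c_1 = 7 and 3^1 + 4^1 = 7; c_2 = 25 and 3^2 + 4^2 = 25.
Assume c_j = 3^j + 4^j for all 1 ≤ j ≤ k, where k ≥ 2.
Then c_{k+1} = 7c_k − 12c_{k−1} = 7·(3^k + 4^k) − 12·(3^{k−1} + 4^{k−1}) = (7·3 − 12)3^{k−1} + (7·4 − 12)4^{k−1} = 9·3^{k−1} + 16·4^{k−1} = 3^{k+1} + 4^{k+1}.
Hence c_n = 3^n + 4^n for every n ≥ 1, by strong induction.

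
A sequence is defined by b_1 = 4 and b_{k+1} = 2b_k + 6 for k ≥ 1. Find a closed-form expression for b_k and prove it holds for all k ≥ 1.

Claim: b_k = 5·2^k − 6.

Base case: b_1 = 4, and 5·2^1 − 6 = 10 − 6 = 4.
Assume b_r = 5·2^r − 6 for some r ≥ 1.
Then b_{r+1} = 2b_r + 6 = 2·(5·2^r − 6) + 6 = 10·2^r − 12 + 6 = 5·2^{r+1} − 6.
Hence b_k = 5·2^k − 6 for every k ≥ 1, by induction.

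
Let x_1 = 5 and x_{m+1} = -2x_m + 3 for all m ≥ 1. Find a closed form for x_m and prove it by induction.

Claim: x_m = -2·(-2)^m + 1.

Base case: x_1 = 5, and -2·(-2)^1 + 1 = 4 + 1 = 5.
Assume x_k = -2·(-2)^k + 1 for some k ≥ 1.
Then x_{k+1} = -2x_k + 3 = -2·(-2·(-2)^k + 1) + 3 = 4·(-2)^k − 2 + 3 = -2·(-2)^{k+1} + 1.
This completes the inductive step, so x_m = -2·(-2)^m + 1 for all m ≥ 1.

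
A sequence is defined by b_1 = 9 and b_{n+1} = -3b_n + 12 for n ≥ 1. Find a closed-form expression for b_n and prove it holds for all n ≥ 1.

Claim: b_n = -2·(-3)^n + 3.

Base case: b_1 = 9, and -2·(-3)^1 + 3 = 6 + 3 = 9.
Assume b_m = -2·(-3)^m + 3 for some m ≥ 1.
Then b_{m+1} = -3b_m + 12 = -3·(-2·(-3)^m + 3) + 12 = 6·(-3)^m − 9 + 12 = -2·(-3)^{m+1} + 3.
So the formula holds for m+1, and by induction b_n = -2·(-3)^n + 3 for all n ≥ 1.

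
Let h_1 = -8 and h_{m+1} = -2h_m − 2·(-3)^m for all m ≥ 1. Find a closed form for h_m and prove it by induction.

Claim: h_m = (-2)^m + 2·(-3)^m.

Base case: h_1 = -8, and (-2)^1 + 2·(-3)^1 = -2 − 6 = -8.
Assume h_k = (-2)^k + 2·(-3)^k for some k ≥ 1.
Then h_{k+1} = -2h_k − 2·(-3)^k = -2·((-2)^k + 2·(-3)^k) − 2·(-3)^k = (-2)^{k+1} − 4·(-3)^k − 2·(-3)^k = (-2)^{k+1} − 6·(-3)^k = (-2)^{k+1} + 2·(-3)^{k+1}.
By induction, h_m = (-2)^m + 2·(-3)^m for all m ≥ 1.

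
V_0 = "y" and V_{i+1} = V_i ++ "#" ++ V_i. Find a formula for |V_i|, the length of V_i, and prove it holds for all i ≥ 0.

Claim: |V_i| = 2^{i+1} − 1.

Base case: |V_0| = 1, and 2^{0+1} − 1 = 1.
Assume |V_r| = 2^{r+1} − 1.
Then |V_{r+1}| = |V_r| + 1 + |V_r| = 2|V_r| + 1 = 2(2^{r+1} − 1) + 1 = 2^{r+2} − 2 + 1 = 2^{r+2} − 1.
Hence |V_i| = 2^{i+1} − 1 for every i ≥ 0, by induction.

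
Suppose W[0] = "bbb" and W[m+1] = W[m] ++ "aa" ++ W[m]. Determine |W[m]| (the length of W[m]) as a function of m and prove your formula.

Claim: |W[m]| = 5·2^m − 2.

Base case: |W[0]| = 3, and 5·2^0 − 2 = 3.
Assume |W[r]| = 5·2^r − 2.
Then |W[r+1]| = |W[r]| + 2 + |W[r]| = 2|W[r]| + 2 = 2(5·2^r − 2) + 2 = 5·2^{r+1} − 4 + 2 = 5·2^{r+1} − 2.
So the formula holds for r+1, and by induction |W[m]| = 5·2^m − 2 for all m ≥ 0.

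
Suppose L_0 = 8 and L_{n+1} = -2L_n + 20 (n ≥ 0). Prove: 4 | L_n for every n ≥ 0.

Base case: L_0 = 8 = 4·2, so 4 | L_0.
Assume 4 | L_k, so L_k = 4t for some integer t.
Then L_{k+1} = -2L_k + 20 = -2·(4t) + 20 = 4(-2t + 5), so 4 | L_{k+1}.
By induction, 4 | L_n for all n ≥ 0.

4 | L_n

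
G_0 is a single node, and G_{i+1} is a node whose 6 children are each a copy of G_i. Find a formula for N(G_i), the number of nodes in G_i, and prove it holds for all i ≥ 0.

Claim: N(G_i) = (6^{i+1} − 1)/5.

Base case: N(G_0) = 1, and (6^{0+1} − 1)/5 = 1.
Assume N(G_r) = (6^{r+1} − 1)/5.
Then N(G_{r+1}) = 1 + 6N(G_r) = 1 + 6·(6^{r+1} − 1)/5 = 1 + (6^{r+2} − 6)/5 = (5 + 6^{r+2} − 6)/5 = (6^{r+2} − 1)/5.
So the formula holds for r+1, and by induction N(G_i) = (6^{i+1} − 1)/5 for all i ≥ 0.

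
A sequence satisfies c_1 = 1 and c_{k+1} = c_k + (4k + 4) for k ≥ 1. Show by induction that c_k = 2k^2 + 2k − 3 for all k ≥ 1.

Base case: c_1 = 1, and 2·1^2 + 2·1 − 3 = 1.
Assume c_m = 2m^2 + 2m − 3.
Then c_{m+1} = c_m + (4m + 4) = (2m^2 + 2m − 3) + (4m + 4) = 2m^2 + 6m + 1,
and 2·(m+1)^2 + 2·(m+1) − 3 = 2m^2 + 6m + 1.
Hence c_k = 2k^2 + 2k − 3 for every k ≥ 1, by induction.

c_k = 2k^2 + 2k − 3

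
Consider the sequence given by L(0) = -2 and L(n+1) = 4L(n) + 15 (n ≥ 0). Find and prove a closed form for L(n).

Claim: L(n) = 3·4^n − 5.

Base case: L(0) = -2, and 3·4^0 − 5 = 3 − 5 = -2.
Assume L(r) = 3·4^r − 5 for some r ≥ 0.
Then L(r+1) = 4L(r) + 15 = 4·(3·4^r − 5) + 15 = 12·4^r − 20 + 15 = 3·4^{r+1} − 5.
This completes the inductive step, so L(n) = 3·4^n − 5 for all n ≥ 0.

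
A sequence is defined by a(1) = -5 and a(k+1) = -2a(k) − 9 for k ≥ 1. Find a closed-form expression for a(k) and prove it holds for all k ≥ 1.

Claim: a(k) = (-2)^k − 3.

Base case: a(1) = -5, and (-2)^1 − 3 = -2 − 3 = -5.
Assume a(r) = (-2)^r − 3 for some r ≥ 1.
Then a(r+1) = -2a(r) − 9 = -2·((-2)^r − 3) − 9 = -2·(-2)^r + 6 − 9 = (-2)^{r+1} − 3.
By induction, a(k) = (-2)^k − 3 for all k ≥ 1.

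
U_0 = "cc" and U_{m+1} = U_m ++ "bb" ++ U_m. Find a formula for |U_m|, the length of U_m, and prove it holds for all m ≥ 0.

Claim: |U_m| = 2^{m+2} − 2.

Base case: |U_0| = 2, and 2^{0+2} − 2 = 2.
Assume |U_j| = 2^{j+2} − 2.
Then |U_{j+1}| = |U_j| + 2 + |U_j| = 2|U_j| + 2 = 2(2^{j+2} − 2) + 2 = 2^{j+3} − 4 + 2 = 2^{j+3} − 2.
Hence |U_m| = 2^{m+2} − 2 for every m ≥ 0, by induction.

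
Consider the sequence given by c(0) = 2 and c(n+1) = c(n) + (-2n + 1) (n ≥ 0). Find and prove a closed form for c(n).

Claim: c(n) = -n^2 + 2n + 2.

Base case: c(0) = 2, and -0^2 + 2·0 + 2 = 2.
Assume c(k) = -k^2 + 2k + 2.
Then c(k+1) = c(k) + (-2k + 1) = (-k^2 + 2k + 2) + (-2k + 1) = -k^2 + 3,
and -(k+1)^2 + 2·(k+1) + 2 = -k^2 + 3.
This completes the inductive step, so c(n) = -n^2 + 2n + 2 for all n ≥ 0.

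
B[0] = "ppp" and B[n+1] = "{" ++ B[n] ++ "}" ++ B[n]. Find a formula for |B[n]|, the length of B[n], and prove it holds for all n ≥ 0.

Claim: |B[n]| = 5·2^n − 2.

Base case: |B[0]| = 3, and 5·2^0 − 2 = 3.
Assume |B[j]| = 5·2^j − 2.
Then |B[j+1]| = 1 + |B[j]| + 1 + |B[j]| = 2|B[j]| + 2 = 2(5·2^j − 2) + 2 = 5·2^{j+1} − 4 + 2 = 5·2^{j+1} − 2.
Hence |B[n]| = 5·2^n − 2 for every n ≥ 0, by induction.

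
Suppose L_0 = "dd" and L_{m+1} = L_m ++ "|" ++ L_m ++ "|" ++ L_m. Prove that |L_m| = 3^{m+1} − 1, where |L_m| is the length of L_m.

Base case: |L_0| = 2, and 3^{0+1} − 1 = 2.
Assume |L_j| = 3^{j+1} − 1.
Then |L_{j+1}| = 3|L_j| + 2 = 3(3^{j+1} − 1) + 2 = 3^{j+2} − 3 + 2 = 3^{j+2} − 1.
Hence |L_m| = 3^{m+1} − 1 for every m ≥ 0, by induction.

|L_m| = 3^{m+1} − 1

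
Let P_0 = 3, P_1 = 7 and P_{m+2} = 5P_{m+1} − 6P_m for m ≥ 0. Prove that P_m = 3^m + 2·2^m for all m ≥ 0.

Base cases: P_0 = 3 and 3^0 + 2·2^0 = 3; P_1 = 7 and 3^1 + 2·2^1 = 7.
Assume P_j = 3^j + 2·2^j for all 0 ≤ j ≤ r, where r ≥ 1.
Then P_{r+1} = 5P_r − 6P_{r−1} = 5·(3^r + 2·2^r) − 6·(3^{r−1} + 2·2^{r−1}) = (5·3 − 6)3^{r−1} + 2·(5·2 − 6)2^{r−1} = 9·3^{r−1} + 8·2^{r−1} = 3^{r+1} + 2·2^{r+1}.
Hence P_m = 3^m + 2·2^m for every m ≥ 0, by strong induction.

P_m = 3^m + 2·2^m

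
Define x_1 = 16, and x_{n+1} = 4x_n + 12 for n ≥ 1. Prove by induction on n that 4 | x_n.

Base case: x_1 = 16 = 4·4, so 4 | x_1.
Assume 4 | x_r, so x_r = 4t for some integer t.
Then x_{r+1} = 4x_r + 12 = 4·(4t) + 12 = 4(4t + 3), so 4 | x_{r+1}.
This completes the inductive step, so 4 | x_n for all n ≥ 1.

4 | x_n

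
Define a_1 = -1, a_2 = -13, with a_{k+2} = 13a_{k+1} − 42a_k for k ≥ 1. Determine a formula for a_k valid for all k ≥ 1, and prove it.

Claim: a_k = -7^k + 6^k.

Base cases: a_1 = -1 and -7^1 + 6^1 = -1; a_2 = -13 and -7^2 + 6^2 = -13.
Assume a_j = -7^j + 6^j for all 1 ≤ j ≤ m, where m ≥ 2.
Then a_{m+1} = 13a_m − 42a_{m−1} = 13·(-7^m + 6^m) − 42·(-7^{m−1} + 6^{m−1}) = -(13·7 − 42)7^{m−1} + (13·6 − 42)6^{m−1} = -49·7^{m−1} + 36·6^{m−1} = -7^{m+1} + 6^{m+1}.
So the formula holds for m+1, and by strong induction a_k = -7^k + 6^k for all k ≥ 1.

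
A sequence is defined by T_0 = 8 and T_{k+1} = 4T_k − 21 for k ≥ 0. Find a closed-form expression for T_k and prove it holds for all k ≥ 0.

Claim: T_k = 4^k + 7.

Base case: T_0 = 8, and 4^0 + 7 = 1 + 7 = 8.
Assume T_m = 4^m + 7 for some m ≥ 0.
Then T_{m+1} = 4T_m − 21 = 4·(4^m + 7) − 21 = 4^{m+1} + 28 − 21 = 4^{m+1} + 7.
By induction, T_k = 4^k + 7 for all k ≥ 0.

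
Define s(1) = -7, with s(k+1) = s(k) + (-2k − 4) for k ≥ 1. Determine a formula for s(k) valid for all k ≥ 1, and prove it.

Claim: s(k) = -k^2 − 3k − 3.

Base case: s(1) = -7, and -1^2 − 3·1 − 3 = -7.
Assume s(j) = -j^2 − 3j − 3.
Then s(j+1) = s(j) + (-2j − 4) = (-j^2 − 3j − 3) + (-2j − 4) = -j^2 − 5j − 7,
and -(j+1)^2 − 3·(j+1) − 3 = -j^2 − 5j − 7.
This completes the inductive step, so s(k) = -k^2 − 3k − 3 for all k ≥ 1.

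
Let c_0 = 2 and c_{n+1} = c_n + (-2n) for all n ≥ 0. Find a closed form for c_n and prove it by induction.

Claim: c_n = -n^2 + n + 2.

Base case: c_0 = 2, and -0^2 + 0 + 2 = 2.
Assume c_r = -r^2 + r + 2.
Then c_{r+1} = c_r + (-2r) = (-r^2 + r + 2) + (-2r) = -r^2 − r + 2,
and -(r+1)^2 + (r+1) + 2 = -r^2 − r + 2.
Hence c_n = -n^2 + n + 2 for every n ≥ 0, by induction.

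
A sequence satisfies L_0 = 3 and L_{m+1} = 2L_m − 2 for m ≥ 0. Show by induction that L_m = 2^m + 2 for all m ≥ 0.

Base case: L_0 = 3, and 2^0 + 2 = 1 + 2 = 3.
Assume L_k = 2^k + 2 for some k ≥ 0.
Then L_{k+1} = 2L_k − 2 = 2·(2^k + 2) − 2 = 2^{k+1} + 4 − 2 = 2^{k+1} + 2.
So the formula holds for k+1, and by induction L_m = 2^m + 2 for all m ≥ 0.

L_m = 2^m + 2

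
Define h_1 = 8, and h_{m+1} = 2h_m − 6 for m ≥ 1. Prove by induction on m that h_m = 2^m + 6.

Base case: h_1 = 8, and 2^1 + 6 = 2 + 6 = 8.
Assume h_k = 2^k + 6 for some k ≥ 1.
Then h_{k+1} = 2h_k − 6 = 2·(2^k + 6) − 6 = 2^{k+1} + 12 − 6 = 2^{k+1} + 6.
This completes the inductive step, so h_m = 2^m + 6 for all m ≥ 1.

h_m = 2^m + 6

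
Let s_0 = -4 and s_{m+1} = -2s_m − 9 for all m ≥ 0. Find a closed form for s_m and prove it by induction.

Claim: s_m = -(-2)^m − 3.

Base case: s_0 = -4, and -(-2)^0 − 3 = -1 − 3 = -4.
Assume s_j = -(-2)^j − 3 for some j ≥ 0.
Then s_{j+1} = -2s_j − 9 = -2·(-(-2)^j − 3) − 9 = 2·(-2)^j + 6 − 9 = -(-2)^{j+1} − 3.
So the formula holds for j+1, and by induction s_m = -(-2)^m − 3 for all m ≥ 0.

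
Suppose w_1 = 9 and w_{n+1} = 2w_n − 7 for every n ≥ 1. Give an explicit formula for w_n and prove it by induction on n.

Claim: w_n = 2^n + 7.

Base case: w_1 = 9, and 2^1 + 7 = 2 + 7 = 9.
Assume w_m = 2^m + 7 for some m ≥ 1.
Then w_{m+1} = 2w_m − 7 = 2·(2^m + 7) − 7 = 2^{m+1} + 14 − 7 = 2^{m+1} + 7.
So the formula holds for m+1, and by induction w_n = 2^n + 7 for all n ≥ 1.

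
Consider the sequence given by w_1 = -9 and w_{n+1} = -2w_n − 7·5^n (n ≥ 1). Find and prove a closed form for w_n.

Claim: w_n = 2·(-2)^n − 5^n.

Base case: w_1 = -9, and 2·(-2)^1 − 5^1 = -4 − 5 = -9.
Assume w_r = 2·(-2)^r − 5^r for some r ≥ 1.
Then w_{r+1} = -2w_r − 7·5^r = -2·(2·(-2)^r − 5^r) − 7·5^r = 2·(-2)^{r+1} + 2·5^r − 7·5^r = 2·(-2)^{r+1} − 5·5^r = 2·(-2)^{r+1} − 5^{r+1}.
So the formula holds for r+1, and by induction w_n = 2·(-2)^n − 5^n for all n ≥ 1.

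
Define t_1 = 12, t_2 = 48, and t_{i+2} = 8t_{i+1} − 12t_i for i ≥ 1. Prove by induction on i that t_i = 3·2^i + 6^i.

Base cases: t_1 = 12 and 3·2^1 + 6^1 = 12; t_2 = 48 and 3·2^2 + 6^2 = 48.
Assume t_j = 3·2^j + 6^j for all 1 ≤ j ≤ r, where r ≥ 2.
Then t_{r+1} = 8t_r − 12t_{r−1} = 8·(3·2^r + 6^r) − 12·(3·2^{r−1} + 6^{r−1}) = 3·(8·2 − 12)2^{r−1} + (8·6 − 12)6^{r−1} = 12·2^{r−1} + 36·6^{r−1} = 3·2^{r+1} + 6^{r+1}.
By strong induction, t_i = 3·2^i + 6^i for all i ≥ 1.

t_i = 3·2^i + 6^i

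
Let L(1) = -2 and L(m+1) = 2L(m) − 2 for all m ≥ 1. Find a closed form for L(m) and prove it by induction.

Claim: L(m) = -2^{m+1} + 2.

Base case: L(1) = -2, and -2^{1+1} + 2 = -4 + 2 = -2.
Assume L(j) = -2^{j+1} + 2 for some j ≥ 1.
Then L(j+1) = 2L(j) − 2 = 2·(-2^{j+1} + 2) − 2 = -2^{j+2} + 4 − 2 = -2^{j+2} + 2.
Hence L(m) = -2^{m+1} + 2 for every m ≥ 1, by induction.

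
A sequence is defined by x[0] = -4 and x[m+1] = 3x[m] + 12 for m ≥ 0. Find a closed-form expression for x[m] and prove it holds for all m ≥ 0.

Claim: x[m] = 2·3^m − 6.

Base case: x[0] = -4, and 2·3^0 − 6 = 2 − 6 = -4.
Assume x[j] = 2·3^j − 6 for some j ≥ 0.
Then x[j+1] = 3x[j] + 12 = 3·(2·3^j − 6) + 12 = 6·3^j − 18 + 12 = 2·3^{j+1} − 6.
By induction, x[m] = 2·3^m − 6 for all m ≥ 0.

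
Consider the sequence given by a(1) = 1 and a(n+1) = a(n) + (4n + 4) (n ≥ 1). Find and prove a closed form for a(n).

Claim: a(n) = 2n^2 + 2n − 3.

Base case: a(1) = 1, and 2·1^2 + 2·1 − 3 = 1.
Assume a(j) = 2j^2 + 2j − 3.
Then a(j+1) = a(j) + (4j + 4) = (2j^2 + 2j − 3) + (4j + 4) = 2j^2 + 6j + 1,
and 2·(j+1)^2 + 2·(j+1) − 3 = 2j^2 + 6j + 1.
This completes the inductive step, so a(n) = 2n^2 + 2n − 3 for all n ≥ 1.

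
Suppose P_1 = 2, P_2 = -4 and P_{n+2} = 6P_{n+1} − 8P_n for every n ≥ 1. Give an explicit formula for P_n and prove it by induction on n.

Claim: P_n = 3·2^n − 4^n.

Base cases: P_1 = 2 and 3·2^1 − 4^1 = 2; P_2 = -4 and 3·2^2 − 4^2 = -4.
Assume P_j = 3·2^j − 4^j for all 1 ≤ j ≤ m, where m ≥ 2.
Then P_{m+1} = 6P_m − 8P_{m−1} = 6·(3·2^m − 4^m) − 8·(3·2^{m−1} − 4^{m−1}) = 3·(6·2 − 8)2^{m−1} − (6·4 − 8)4^{m−1} = 12·2^{m−1} − 16·4^{m−1} = 3·2^{m+1} − 4^{m+1}.
Hence P_n = 3·2^n − 4^n for every n ≥ 1, by strong induction.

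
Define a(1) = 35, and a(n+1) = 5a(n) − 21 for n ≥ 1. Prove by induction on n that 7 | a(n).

Base case: a(1) = 35 = 7·5, so 7 | a(1).
Assume 7 | a(m), so a(m) = 7t for some integer t.
Then a(m+1) = 5a(m) − 21 = 5·(7t) − 21 = 7(5t − 3), so 7 | a(m+1).
This completes the inductive step, so 7 | a(n) for all n ≥ 1.

7 | a(n)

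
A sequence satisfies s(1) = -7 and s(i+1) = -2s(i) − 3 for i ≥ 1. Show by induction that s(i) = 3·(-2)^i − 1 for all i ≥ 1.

Base case: s(1) = -7, and 3·(-2)^1 − 1 = -6 − 1 = -7.
Assume s(k) = 3·(-2)^k − 1 for some k ≥ 1.
Then s(k+1) = -2s(k) − 3 = -2·(3·(-2)^k − 1) − 3 = -6·(-2)^k + 2 − 3 = 3·(-2)^{k+1} − 1.
Hence s(i) = 3·(-2)^i − 1 for every i ≥ 1, by induction.

s(i) = 3·(-2)^i − 1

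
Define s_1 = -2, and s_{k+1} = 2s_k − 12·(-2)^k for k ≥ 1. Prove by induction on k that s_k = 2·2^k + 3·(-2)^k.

Base case: s_1 = -2, and 2·2^1 + 3·(-2)^1 = 4 − 6 = -2.
Assume s_j = 2·2^j + 3·(-2)^j for some j ≥ 1.
Then s_{j+1} = 2s_j − 12·(-2)^j = 2·(2·2^j + 3·(-2)^j) − 12·(-2)^j = 2·2^{j+1} + 6·(-2)^j − 12·(-2)^j = 2·2^{j+1} − 6·(-2)^j = 2·2^{j+1} + 3·(-2)^{j+1}.
Hence s_k = 2·2^k + 3·(-2)^k for every k ≥ 1, by induction.

s_k = 2·2^k + 3·(-2)^k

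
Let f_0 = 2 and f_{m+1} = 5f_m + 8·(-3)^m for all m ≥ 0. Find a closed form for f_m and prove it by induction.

Claim: f_m = 3·5^m − (-3)^m.

Base case: f_0 = 2, and 3·5^0 − (-3)^0 = 3 − 1 = 2.
Assume f_k = 3·5^k − (-3)^k for some k ≥ 0.
Then f_{k+1} = 5f_k + 8·(-3)^k = 5·(3·5^k − (-3)^k) + 8·(-3)^k = 3·5^{k+1} − 5·(-3)^k + 8·(-3)^k = 3·5^{k+1} + 3·(-3)^k = 3·5^{k+1} − (-3)^{k+1}.
By induction, f_m = 3·5^m − (-3)^m for all m ≥ 0.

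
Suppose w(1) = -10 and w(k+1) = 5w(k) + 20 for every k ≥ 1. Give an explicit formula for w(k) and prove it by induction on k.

Claim: w(k) = -5^k − 5.

Base case: w(1) = -10, and -5^1 − 5 = -5 − 5 = -10.
Assume w(m) = -5^m − 5 for some m ≥ 1.
Then w(m+1) = 5w(m) + 20 = 5·(-5^m − 5) + 20 = -5^{m+1} − 25 + 20 = -5^{m+1} − 5.
So the formula holds for m+1, and by induction w(k) = -5^k − 5 for all k ≥ 1.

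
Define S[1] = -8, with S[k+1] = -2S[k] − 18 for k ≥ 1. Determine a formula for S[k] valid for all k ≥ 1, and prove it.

Claim: S[k] = (-2)^k − 6.

Base case: S[1] = -8, and (-2)^1 − 6 = -2 − 6 = -8.
Assume S[r] = (-2)^r − 6 for some r ≥ 1.
Then S[r+1] = -2S[r] − 18 = -2·((-2)^r − 6) − 18 = -2·(-2)^r + 12 − 18 = (-2)^{r+1} − 6.
So the formula holds for r+1, and by induction S[k] = (-2)^k − 6 for all k ≥ 1.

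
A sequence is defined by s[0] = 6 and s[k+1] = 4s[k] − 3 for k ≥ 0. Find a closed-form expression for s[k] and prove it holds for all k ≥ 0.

Claim: s[k] = 5·4^k + 1.

Base case: s[0] = 6, and 5·4^0 + 1 = 5 + 1 = 6.
Assume s[j] = 5·4^j + 1 for some j ≥ 0.
Then s[j+1] = 4s[j] − 3 = 4·(5·4^j + 1) − 3 = 20·4^j + 4 − 3 = 5·4^{j+1} + 1.
By induction, s[k] = 5·4^k + 1 for all k ≥ 0.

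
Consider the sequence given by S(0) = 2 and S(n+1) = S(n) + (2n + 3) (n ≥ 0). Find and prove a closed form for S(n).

Claim: S(n) = n^2 + 2n + 2.

Base case: S(0) = 2, and 0^2 + 2·0 + 2 = 2.
Assume S(j) = j^2 + 2j + 2.
Then S(j+1) = S(j) + (2j + 3) = (j^2 + 2j + 2) + (2j + 3) = j^2 + 4j + 5,
and (j+1)^2 + 2·(j+1) + 2 = j^2 + 4j + 5.
Hence S(n) = n^2 + 2n + 2 for every n ≥ 0, by induction.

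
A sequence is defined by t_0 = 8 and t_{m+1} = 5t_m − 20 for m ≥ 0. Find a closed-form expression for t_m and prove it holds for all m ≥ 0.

Claim: t_m = 3·5^m + 5.

Base case: t_0 = 8, and 3·5^0 + 5 = 3 + 5 = 8.
Assume t_j = 3·5^j + 5 for some j ≥ 0.
Then t_{j+1} = 5t_j − 20 = 5·(3·5^j + 5) − 20 = 15·5^j + 25 − 20 = 3·5^{j+1} + 5.
So the formula holds for j+1, and by induction t_m = 3·5^m + 5 for all m ≥ 0.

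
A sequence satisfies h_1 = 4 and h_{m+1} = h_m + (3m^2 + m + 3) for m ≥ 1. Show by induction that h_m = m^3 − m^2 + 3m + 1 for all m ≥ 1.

Base case: h_1 = 4, and 1^3 − 1^2 + 3·1 + 1 = 4.
Assume h_r = r^3 − r^2 + 3r + 1.
Then h_{r+1} = h_r + (3r^2 + r + 3) = (r^3 − r^2 + 3r + 1) + (3r^2 + r + 3) = r^3 + 2r^2 + 4r + 4,
and (r+1)^3 − (r+1)^2 + 3·(r+1) + 1 = r^3 + 2r^2 + 4r + 4.
This completes the inductive step, so h_m = m^3 − m^2 + 3m + 1 for all m ≥ 1.

h_m = m^3 − m^2 + 3m + 1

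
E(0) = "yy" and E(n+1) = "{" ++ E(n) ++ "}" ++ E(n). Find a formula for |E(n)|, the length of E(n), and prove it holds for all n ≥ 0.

Claim: |E(n)| = 2^{n+2} − 2.

Base case: |E(0)| = 2, and 2^{0+2} − 2 = 2.
Assume |E(m)| = 2^{m+2} − 2.
Then |E(m+1)| = 1 + |E(m)| + 1 + |E(m)| = 2|E(m)| + 2 = 2(2^{m+2} − 2) + 2 = 2^{m+3} − 4 + 2 = 2^{m+3} − 2.
Hence |E(n)| = 2^{n+2} − 2 for every n ≥ 0, by induction.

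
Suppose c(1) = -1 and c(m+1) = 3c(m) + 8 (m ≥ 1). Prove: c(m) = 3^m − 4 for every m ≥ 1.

Base case: c(1) = -1, and 3^1 − 4 = 3 − 4 = -1.
Assume c(k) = 3^k − 4 for some k ≥ 1.
Then c(k+1) = 3c(k) + 8 = 3·(3^k − 4) + 8 = 3^{k+1} − 12 + 8 = 3^{k+1} − 4.
So the formula holds for k+1, and by induction c(m) = 3^m − 4 for all m ≥ 1.

c(m) = 3^m − 4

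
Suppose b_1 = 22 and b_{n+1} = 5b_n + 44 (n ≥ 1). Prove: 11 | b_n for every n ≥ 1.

Base case: b_1 = 22 = 11·2, so 11 | b_1.
Assume 11 | b_r, so b_r = 11t for some integer t.
Then b_{r+1} = 5b_r + 44 = 5·(11t) + 44 = 11(5t + 4), so 11 | b_{r+1}.
This completes the inductive step, so 11 | b_n for all n ≥ 1.

11 | b_n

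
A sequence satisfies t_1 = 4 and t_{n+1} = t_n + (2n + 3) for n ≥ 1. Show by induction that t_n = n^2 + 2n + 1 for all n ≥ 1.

Base case: t_1 = 4, and 1^2 + 2·1 + 1 = 4.
Assume t_m = m^2 + 2m + 1.
Then t_{m+1} = t_m + (2m + 3) = (m^2 + 2m + 1) + (2m + 3) = m^2 + 4m + 4,
and (m+1)^2 + 2·(m+1) + 1 = m^2 + 4m + 4.
This completes the inductive step, so t_n = n^2 + 2n + 1 for all n ≥ 1.

t_n = n^2 + 2n + 1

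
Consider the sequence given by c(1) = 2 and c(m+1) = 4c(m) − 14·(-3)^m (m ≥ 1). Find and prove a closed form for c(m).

Claim: c(m) = 2·4^m + 2·(-3)^m.

Base case: c(1) = 2, and 2·4^1 + 2·(-3)^1 = 8 − 6 = 2.
Assume c(r) = 2·4^r + 2·(-3)^r for some r ≥ 1.
Then c(r+1) = 4c(r) − 14·(-3)^r = 4·(2·4^r + 2·(-3)^r) − 14·(-3)^r = 2·4^{r+1} + 8·(-3)^r − 14·(-3)^r = 2·4^{r+1} − 6·(-3)^r = 2·4^{r+1} + 2·(-3)^{r+1}.
By induction, c(m) = 2·4^m + 2·(-3)^m for all m ≥ 1.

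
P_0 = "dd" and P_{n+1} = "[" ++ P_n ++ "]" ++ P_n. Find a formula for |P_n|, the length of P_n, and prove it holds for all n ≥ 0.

Claim: |P_n| = 2^{n+2} − 2.

Base case: |P_0| = 2, and 2^{0+2} − 2 = 2.
Assume |P_k| = 2^{k+2} − 2.
Then |P_{k+1}| = 1 + |P_k| + 1 + |P_k| = 2|P_k| + 2 = 2(2^{k+2} − 2) + 2 = 2^{k+3} − 4 + 2 = 2^{k+3} − 2.
Hence |P_n| = 2^{n+2} − 2 for every n ≥ 0, by induction.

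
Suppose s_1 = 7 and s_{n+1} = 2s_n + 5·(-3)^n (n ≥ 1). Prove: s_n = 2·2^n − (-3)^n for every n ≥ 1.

Base case: s_1 = 7, and 2·2^1 − (-3)^1 = 4 + 3 = 7.
Assume s_r = 2·2^r − (-3)^r for some r ≥ 1.
Then s_{r+1} = 2s_r + 5·(-3)^r = 2·(2·2^r − (-3)^r) + 5·(-3)^r = 2·2^{r+1} − 2·(-3)^r + 5·(-3)^r = 2·2^{r+1} + 3·(-3)^r = 2·2^{r+1} − (-3)^{r+1}.
This completes the inductive step, so s_n = 2·2^n − (-3)^n for all n ≥ 1.

s_n = 2·2^n − (-3)^n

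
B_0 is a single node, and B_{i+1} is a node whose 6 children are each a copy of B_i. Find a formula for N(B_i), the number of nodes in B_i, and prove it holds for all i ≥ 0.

Claim: N(B_i) = (6^{i+1} − 1)/5.

Base case: N(B_0) = 1, and (6^{0+1} − 1)/5 = 1.
Assume N(B_j) = (6^{j+1} − 1)/5.
Then N(B_{j+1}) = 1 + 6N(B_j) = 1 + 6·(6^{j+1} − 1)/5 = 1 + (6^{j+2} − 6)/5 = (5 + 6^{j+2} − 6)/5 = (6^{j+2} − 1)/5.
By induction, N(B_i) = (6^{i+1} − 1)/5 for all i ≥ 0.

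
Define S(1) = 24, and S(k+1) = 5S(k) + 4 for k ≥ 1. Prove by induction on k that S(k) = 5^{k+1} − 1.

Base case: S(1) = 24, and 5^{1+1} − 1 = 25 − 1 = 24.
Assume S(j) = 5^{j+1} − 1 for some j ≥ 1.
Then S(j+1) = 5S(j) + 4 = 5·(5^{j+1} − 1) + 4 = 5^{j+2} − 5 + 4 = 5^{j+2} − 1.
So the formula holds for j+1, and by induction S(k) = 5^{k+1} − 1 for all k ≥ 1.

S(k) = 5^{k+1} − 1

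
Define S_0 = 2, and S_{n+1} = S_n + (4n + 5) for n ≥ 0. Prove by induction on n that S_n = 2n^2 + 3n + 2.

Base case: S_0 = 2, and 2·0^2 + 3·0 + 2 = 2.
Assume S_j = 2j^2 + 3j + 2.
Then S_{j+1} = S_j + (4j + 5) = (2j^2 + 3j + 2) + (4j + 5) = 2j^2 + 7j + 7,
and 2·(j+1)^2 + 3·(j+1) + 2 = 2j^2 + 7j + 7.
This completes the inductive step, so S_n = 2n^2 + 3n + 2 for all n ≥ 0.

S_n = 2n^2 + 3n + 2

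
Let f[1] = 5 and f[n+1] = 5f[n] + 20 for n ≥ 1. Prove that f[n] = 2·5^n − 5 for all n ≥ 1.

Base case: f[1] = 5, and 2·5^1 − 5 = 10 − 5 = 5.
Assume f[k] = 2·5^k − 5 for some k ≥ 1.
Then f[k+1] = 5f[k] + 20 = 5·(2·5^k − 5) + 20 = 10·5^k − 25 + 20 = 2·5^{k+1} − 5.
So the formula holds for k+1, and by induction f[n] = 2·5^n − 5 for all n ≥ 1.

f[n] = 2·5^n − 5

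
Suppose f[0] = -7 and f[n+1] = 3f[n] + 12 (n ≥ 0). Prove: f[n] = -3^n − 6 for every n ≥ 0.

Base case: f[0] = -7, and -3^0 − 6 = -1 − 6 = -7.
Assume f[r] = -3^r − 6 for some r ≥ 0.
Then f[r+1] = 3f[r] + 12 = 3·(-3^r − 6) + 12 = -3^{r+1} − 18 + 12 = -3^{r+1} − 6.
So the formula holds for r+1, and by induction f[n] = -3^n − 6 for all n ≥ 0.

f[n] = -3^n − 6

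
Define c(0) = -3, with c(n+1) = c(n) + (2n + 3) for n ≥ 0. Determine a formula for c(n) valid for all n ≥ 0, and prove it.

Claim: c(n) = n^2 + 2n − 3.

Base case: c(0) = -3, and 0^2 + 2·0 − 3 = -3.
Assume c(j) = j^2 + 2j − 3.
Then c(j+1) = c(j) + (2j + 3) = (j^2 + 2j − 3) + (2j + 3) = j^2 + 4j,
and (j+1)^2 + 2·(j+1) − 3 = j^2 + 4j.
By induction, c(n) = n^2 + 2n − 3 for all n ≥ 0.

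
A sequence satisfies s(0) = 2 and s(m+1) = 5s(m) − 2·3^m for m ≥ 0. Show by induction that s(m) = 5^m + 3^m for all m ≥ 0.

Base case: s(0) = 2, and 5^0 + 3^0 = 1 + 1 = 2.
Assume s(j) = 5^j + 3^j for some j ≥ 0.
Then s(j+1) = 5s(j) − 2·3^j = 5·(5^j + 3^j) − 2·3^j = 5^{j+1} + 5·3^j − 2·3^j = 5^{j+1} + 3·3^j = 5^{j+1} + 3^{j+1}.
Hence s(m) = 5^m + 3^m for every m ≥ 0, by induction.

s(m) = 5^m + 3^m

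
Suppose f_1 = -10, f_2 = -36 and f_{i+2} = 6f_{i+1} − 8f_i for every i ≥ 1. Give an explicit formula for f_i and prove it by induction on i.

Claim: f_i = -2^i − 2·4^i.

Base cases: f_1 = -10 and -2^1 − 2·4^1 = -10; f_2 = -36 and -2^2 − 2·4^2 = -36.
Assume f_j = -2^j − 2·4^j for all 1 ≤ j ≤ k, where k ≥ 2.
Then f_{k+1} = 6f_k − 8f_{k−1} = 6·(-2^k − 2·4^k) − 8·(-2^{k−1} − 2·4^{k−1}) = -(6·2 − 8)2^{k−1} − 2·(6·4 − 8)4^{k−1} = -4·2^{k−1} − 32·4^{k−1} = -2^{k+1} − 2·4^{k+1}.
Hence f_i = -2^i − 2·4^i for every i ≥ 1, by strong induction.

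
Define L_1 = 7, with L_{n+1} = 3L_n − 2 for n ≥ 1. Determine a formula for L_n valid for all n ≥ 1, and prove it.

Claim: L_n = 2·3^n + 1.

Base case: L_1 = 7, and 2·3^1 + 1 = 6 + 1 = 7.
Assume L_k = 2·3^k + 1 for some k ≥ 1.
Then L_{k+1} = 3L_k − 2 = 3·(2·3^k + 1) − 2 = 6·3^k + 3 − 2 = 2·3^{k+1} + 1.
By induction, L_n = 2·3^n + 1 for all n ≥ 1.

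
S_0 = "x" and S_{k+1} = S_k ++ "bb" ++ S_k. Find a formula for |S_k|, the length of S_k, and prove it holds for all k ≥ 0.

Claim: |S_k| = 3·2^k − 2.

Base case: |S_0| = 1, and 3·2^0 − 2 = 1.
Assume |S_r| = 3·2^r − 2.
Then |S_{r+1}| = |S_r| + 2 + |S_r| = 2|S_r| + 2 = 2(3·2^r − 2) + 2 = 3·2^{r+1} − 4 + 2 = 3·2^{r+1} − 2.
Hence |S_k| = 3·2^k − 2 for every k ≥ 0, by induction.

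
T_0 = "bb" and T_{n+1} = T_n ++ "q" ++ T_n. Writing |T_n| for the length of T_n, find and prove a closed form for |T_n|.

Claim: |T_n| = 3·2^n − 1.

Base case: |T_0| = 2, and 3·2^0 − 1 = 2.
Assume |T_m| = 3·2^m − 1.
Then |T_{m+1}| = |T_m| + 1 + |T_m| = 2|T_m| + 1 = 2(3·2^m − 1) + 1 = 3·2^{m+1} − 2 + 1 = 3·2^{m+1} − 1.
So the formula holds for m+1, and by induction |T_n| = 3·2^n − 1 for all n ≥ 0.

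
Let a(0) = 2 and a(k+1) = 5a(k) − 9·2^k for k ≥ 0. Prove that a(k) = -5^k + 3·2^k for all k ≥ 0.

Base case: a(0) = 2, and -5^0 + 3·2^0 = -1 + 3 = 2.
Assume a(j) = -5^j + 3·2^j for some j ≥ 0.
Then a(j+1) = 5a(j) − 9·2^j = 5·(-5^j + 3·2^j) − 9·2^j = -5^{j+1} + 15·2^j − 9·2^j = -5^{j+1} + 6·2^j = -5^{j+1} + 3·2^{j+1}.
By induction, a(k) = -5^k + 3·2^k for all k ≥ 0.

a(k) = -5^k + 3·2^k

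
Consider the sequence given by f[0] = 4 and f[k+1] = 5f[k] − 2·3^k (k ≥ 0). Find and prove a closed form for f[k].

Claim: f[k] = 3·5^k + 3^k.

Base case: f[0] = 4, and 3·5^0 + 3^0 = 3 + 1 = 4.
Assume f[j] = 3·5^j + 3^j for some j ≥ 0.
Then f[j+1] = 5f[j] − 2·3^j = 5·(3·5^j + 3^j) − 2·3^j = 3·5^{j+1} + 5·3^j − 2·3^j = 3·5^{j+1} + 3·3^j = 3·5^{j+1} + 3^{j+1}.
By induction, f[k] = 3·5^k + 3^k for all k ≥ 0.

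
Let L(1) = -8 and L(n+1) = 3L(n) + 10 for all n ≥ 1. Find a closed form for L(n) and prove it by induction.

Claim: L(n) = -3^n − 5.

Base case: L(1) = -8, and -3^1 − 5 = -3 − 5 = -8.
Assume L(m) = -3^m − 5 for some m ≥ 1.
Then L(m+1) = 3L(m) + 10 = 3·(-3^m − 5) + 10 = -3^{m+1} − 15 + 10 = -3^{m+1} − 5.
This completes the inductive step, so L(n) = -3^n − 5 for all n ≥ 1.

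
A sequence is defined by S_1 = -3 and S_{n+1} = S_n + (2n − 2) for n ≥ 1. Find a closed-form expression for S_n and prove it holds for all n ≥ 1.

Claim: S_n = n^2 − 3n − 1.

Base case: S_1 = -3, and 1^2 − 3·1 − 1 = -3.
Assume S_m = m^2 − 3m − 1.
Then S_{m+1} = S_m + (2m − 2) = (m^2 − 3m − 1) + (2m − 2) = m^2 − m − 3,
and (m+1)^2 − 3·(m+1) − 1 = m^2 − m − 3.
By induction, S_n = n^2 − 3n − 1 for all n ≥ 1.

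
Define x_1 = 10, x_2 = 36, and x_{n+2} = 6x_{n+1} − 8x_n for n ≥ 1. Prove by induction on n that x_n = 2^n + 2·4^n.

Base cases: x_1 = 10 and 2^1 + 2·4^1 = 10; x_2 = 36 and 2^2 + 2·4^2 = 36.
Assume x_j = 2^j + 2·4^j for all 1 ≤ j ≤ k, where k ≥ 2.
Then x_{k+1} = 6x_k − 8x_{k−1} = 6·(2^k + 2·4^k) − 8·(2^{k−1} + 2·4^{k−1}) = (6·2 − 8)2^{k−1} + 2·(6·4 − 8)4^{k−1} = 4·2^{k−1} + 32·4^{k−1} = 2^{k+1} + 2·4^{k+1}.
So the formula holds for k+1, and by strong induction x_n = 2^n + 2·4^n for all n ≥ 1.

x_n = 2^n + 2·4^n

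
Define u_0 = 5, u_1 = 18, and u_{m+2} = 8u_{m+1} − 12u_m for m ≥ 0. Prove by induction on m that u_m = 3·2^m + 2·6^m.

Base cases: u_0 = 5 and 3·2^0 + 2·6^0 = 5; u_1 = 18 and 3·2^1 + 2·6^1 = 18.
Assume u_j = 3·2^j + 2·6^j for all 0 ≤ j ≤ k, where k ≥ 1.
Then u_{k+1} = 8u_k − 12u_{k−1} = 8·(3·2^k + 2·6^k) − 12·(3·2^{k−1} + 2·6^{k−1}) = 3·(8·2 − 12)2^{k−1} + 2·(8·6 − 12)6^{k−1} = 12·2^{k−1} + 72·6^{k−1} = 3·2^{k+1} + 2·6^{k+1}.
So the formula holds for k+1, and by strong induction u_m = 3·2^m + 2·6^m for all m ≥ 0.

u_m = 3·2^m + 2·6^m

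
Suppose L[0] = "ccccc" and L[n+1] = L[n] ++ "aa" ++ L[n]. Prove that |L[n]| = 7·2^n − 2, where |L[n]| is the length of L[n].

Base case: |L[0]| = 5, and 7·2^0 − 2 = 5.
Assume |L[r]| = 7·2^r − 2.
Then |L[r+1]| = |L[r]| + 2 + |L[r]| = 2|L[r]| + 2 = 2(7·2^r − 2) + 2 = 7·2^{r+1} − 4 + 2 = 7·2^{r+1} − 2.
By induction, |L[n]| = 7·2^n − 2 for all n ≥ 0.

|L[n]| = 7·2^n − 2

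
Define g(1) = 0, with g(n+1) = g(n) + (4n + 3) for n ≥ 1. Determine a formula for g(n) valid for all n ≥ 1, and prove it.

Claim: g(n) = 2n^2 + n − 3.

Base case: g(1) = 0, and 2·1^2 + 1 − 3 = 0.
Assume g(j) = 2j^2 + j − 3.
Then g(j+1) = g(j) + (4j + 3) = (2j^2 + j − 3) + (4j + 3) = 2j^2 + 5j,
and 2·(j+1)^2 + (j+1) − 3 = 2j^2 + 5j.
Hence g(n) = 2n^2 + n − 3 for every n ≥ 1, by induction.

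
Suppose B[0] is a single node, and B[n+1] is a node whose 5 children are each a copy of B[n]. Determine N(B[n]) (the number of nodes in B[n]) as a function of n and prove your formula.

Claim: N(B[n]) = (5^{n+1} − 1)/4.

Base case: N(B[0]) = 1, and (5^{0+1} − 1)/4 = 1.
Assume N(B[k]) = (5^{k+1} − 1)/4.
Then N(B[k+1]) = 1 + 5N(B[k]) = 1 + 5·(5^{k+1} − 1)/4 = 1 + (5^{k+2} − 5)/4 = (4 + 5^{k+2} − 5)/4 = (5^{k+2} − 1)/4.
By induction, N(B[n]) = (5^{n+1} − 1)/4 for all n ≥ 0.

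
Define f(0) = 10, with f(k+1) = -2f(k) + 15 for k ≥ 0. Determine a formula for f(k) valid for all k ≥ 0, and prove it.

Claim: f(k) = 5·(-2)^k + 5.

Base case: f(0) = 10, and 5·(-2)^0 + 5 = 5 + 5 = 10.
Assume f(r) = 5·(-2)^r + 5 for some r ≥ 0.
Then f(r+1) = -2f(r) + 15 = -2·(5·(-2)^r + 5) + 15 = -10·(-2)^r − 10 + 15 = 5·(-2)^{r+1} + 5.
By induction, f(k) = 5·(-2)^k + 5 for all k ≥ 0.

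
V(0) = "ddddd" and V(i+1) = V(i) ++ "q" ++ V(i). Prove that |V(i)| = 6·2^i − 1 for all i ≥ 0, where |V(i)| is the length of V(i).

Base case: |V(0)| = 5, and 6·2^0 − 1 = 5.
Assume |V(j)| = 6·2^j − 1.
Then |V(j+1)| = |V(j)| + 1 + |V(j)| = 2|V(j)| + 1 = 2(6·2^j − 1) + 1 = 6·2^{j+1} − 2 + 1 = 6·2^{j+1} − 1.
Hence |V(i)| = 6·2^i − 1 for every i ≥ 0, by induction.

|V(i)| = 6·2^i − 1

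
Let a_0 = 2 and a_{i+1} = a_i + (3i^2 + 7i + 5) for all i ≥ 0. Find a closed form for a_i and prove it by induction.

Claim: a_i = i^3 + 2i^2 + 2i + 2.

Base case: a_0 = 2, and 0^3 + 2·0^2 + 2·0 + 2 = 2.
Assume a_k = k^3 + 2k^2 + 2k + 2.
Then a_{k+1} = a_k + (3k^2 + 7k + 5) = (k^3 + 2k^2 + 2k + 2) + (3k^2 + 7k + 5) = k^3 + 5k^2 + 9k + 7,
and (k+1)^3 + 2·(k+1)^2 + 2·(k+1) + 2 = k^3 + 5k^2 + 9k + 7.
Hence a_i = i^3 + 2i^2 + 2i + 2 for every i ≥ 0, by induction.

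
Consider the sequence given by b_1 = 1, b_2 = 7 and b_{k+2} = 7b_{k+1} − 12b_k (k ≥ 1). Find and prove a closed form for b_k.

Claim: b_k = -3^k + 4^k.

Base cases: b_1 = 1 and -3^1 + 4^1 = 1; b_2 = 7 and -3^2 + 4^2 = 7.
Assume b_j = -3^j + 4^j for all 1 ≤ j ≤ r, where r ≥ 2.
Then b_{r+1} = 7b_r − 12b_{r−1} = 7·(-3^r + 4^r) − 12·(-3^{r−1} + 4^{r−1}) = -(7·3 − 12)3^{r−1} + (7·4 − 12)4^{r−1} = -9·3^{r−1} + 16·4^{r−1} = -3^{r+1} + 4^{r+1}.
This completes the inductive step, so b_k = -3^k + 4^k for all k ≥ 1.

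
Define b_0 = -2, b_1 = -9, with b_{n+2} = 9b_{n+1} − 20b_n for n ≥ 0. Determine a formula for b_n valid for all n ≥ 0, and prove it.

Claim: b_n = -4^n − 5^n.

Base cases: b_0 = -2 and -4^0 − 5^0 = -2; b_1 = -9 and -4^1 − 5^1 = -9.
Assume b_j = -4^j − 5^j for all 0 ≤ j ≤ m, where m ≥ 1.
Then b_{m+1} = 9b_m − 20b_{m−1} = 9·(-4^m − 5^m) − 20·(-4^{m−1} − 5^{m−1}) = -(9·4 − 20)4^{m−1} − (9·5 − 20)5^{m−1} = -16·4^{m−1} − 25·5^{m−1} = -4^{m+1} − 5^{m+1}.
So the formula holds for m+1, and by strong induction b_n = -4^n − 5^n for all n ≥ 0.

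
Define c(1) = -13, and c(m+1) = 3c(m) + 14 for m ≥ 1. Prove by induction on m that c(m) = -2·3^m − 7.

Base case: c(1) = -13, and -2·3^1 − 7 = -6 − 7 = -13.
Assume c(j) = -2·3^j − 7 for some j ≥ 1.
Then c(j+1) = 3c(j) + 14 = 3·(-2·3^j − 7) + 14 = -6·3^j − 21 + 14 = -2·3^{j+1} − 7.
By induction, c(m) = -2·3^m − 7 for all m ≥ 1.

c(m) = -2·3^m − 7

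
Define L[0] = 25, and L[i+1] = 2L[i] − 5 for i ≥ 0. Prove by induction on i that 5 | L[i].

Base case: L[0] = 25 = 5·5, so 5 | L[0].
Assume 5 | L[m], so L[m] = 5t for some integer t.
Then L[m+1] = 2L[m] − 5 = 2·(5t) − 5 = 5(2t − 1), so 5 | L[m+1].
This completes the inductive step, so 5 | L[i] for all i ≥ 0.

5 | L[i]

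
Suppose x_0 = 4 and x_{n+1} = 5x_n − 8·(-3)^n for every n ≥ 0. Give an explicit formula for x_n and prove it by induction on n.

Claim: x_n = 3·5^n + (-3)^n.

Base case: x_0 = 4, and 3·5^0 + (-3)^0 = 3 + 1 = 4.
Assume x_k = 3·5^k + (-3)^k for some k ≥ 0.
Then x_{k+1} = 5x_k − 8·(-3)^k = 5·(3·5^k + (-3)^k) − 8·(-3)^k = 3·5^{k+1} + 5·(-3)^k − 8·(-3)^k = 3·5^{k+1} − 3·(-3)^k = 3·5^{k+1} + (-3)^{k+1}.
So the formula holds for k+1, and by induction x_n = 3·5^n + (-3)^n for all n ≥ 0.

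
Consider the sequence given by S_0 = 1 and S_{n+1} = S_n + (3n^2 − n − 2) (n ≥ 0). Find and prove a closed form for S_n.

Claim: S_n = n^3 − 2n^2 − n + 1.

Base case: S_0 = 1, and 0^3 − 2·0^2 − 0 + 1 = 1.
Assume S_j = j^3 − 2j^2 − j + 1.
Then S_{j+1} = S_j + (3j^2 − j − 2) = (j^3 − 2j^2 − j + 1) + (3j^2 − j − 2) = j^3 + j^2 − 2j − 1,
and (j+1)^3 − 2·(j+1)^2 − (j+1) + 1 = j^3 + j^2 − 2j − 1.
This completes the inductive step, so S_n = n^3 − 2n^2 − n + 1 for all n ≥ 0.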